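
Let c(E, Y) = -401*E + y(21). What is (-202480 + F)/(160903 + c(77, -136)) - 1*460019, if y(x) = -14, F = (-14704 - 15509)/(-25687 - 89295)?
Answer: -6876865613921043/14949039784 ≈ -4.6002e+5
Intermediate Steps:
F = 30213/114982 (F = -30213/(-114982) = -30213*(-1/114982) = 30213/114982 ≈ 0.26276)
c(E, Y) = -14 - 401*E (c(E, Y) = -401*E - 14 = -14 - 401*E)
(-202480 + F)/(160903 + c(77, -136)) - 1*460019 = (-202480 + 30213/114982)/(160903 + (-14 - 401*77)) - 1*460019 = -23281525147/(114982*(160903 + (-14 - 30877))) - 460019 = -23281525147/(114982*(160903 - 30891)) - 460019 = -23281525147/114982/130012 - 460019 = -23281525147/114982*1/130012 - 460019 = -23281525147/14949039784 - 460019 = -6876865613921043/14949039784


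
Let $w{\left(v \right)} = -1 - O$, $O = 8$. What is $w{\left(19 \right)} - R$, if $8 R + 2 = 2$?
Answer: $-9$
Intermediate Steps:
$w{\left(v \right)} = -9$ ($w{\left(v \right)} = -1 - 8 = -9$)
$R = 0$ ($R = - \frac{1}{4} + \frac{1}{8} \cdot 2 = - \frac{1}{4} + \frac{1}{4} = 0$)
$w{\left(19 \right)} - R = -9 - 0 = -9 + 0 = -9$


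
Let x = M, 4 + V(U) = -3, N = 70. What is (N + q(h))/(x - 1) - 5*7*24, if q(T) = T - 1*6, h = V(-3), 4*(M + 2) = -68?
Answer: -16857/20 ≈ -842.85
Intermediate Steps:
V(U) = -7 (V(U) = -4 - 3 = -7)
M = -19 (M = -2 + (¼)*(-68) = -2 - 17 = -19)
h = -7
x = -19
q(T) = -6 + T (q(T) = T - 6 = -6 + T)
(N + q(h))/(x - 1) - 5*7*24 = (70 + (-6 - 7))/(-19 - 1) - 5*7*24 = (70 - 13)/(-20) - 35*24 = 57*(-1/20) - 840 = -57/20 - 840 = -16857/20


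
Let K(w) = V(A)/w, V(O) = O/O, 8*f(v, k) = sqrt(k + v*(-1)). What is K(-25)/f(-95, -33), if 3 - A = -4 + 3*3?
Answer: -4*sqrt(62)/775 ≈ -0.040640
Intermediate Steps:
A = -2 (A = 3 - (-4 + 3*3) = 3 - (-4 + 9) = 3 - 1*5 = 3 - 5 = -2)
f(v, k) = sqrt(k - v)/8 (f(v, k) = sqrt(k + v*(-1))/8 = sqrt(k - v)/8)
V(O) = 1
K(w) = 1/w
K(-25)/f(-95, -33) = 1/((-25)*((sqrt(-33 - 1*(-95))/8))) = -8/sqrt(-33 + 95)/25 = -4*sqrt(62)/31/25 = -4*sqrt(62)/775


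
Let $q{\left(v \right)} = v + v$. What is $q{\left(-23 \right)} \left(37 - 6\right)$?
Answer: $-1426$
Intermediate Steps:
$q{\left(v \right)} = 2 v$
$q{\left(-23 \right)} \left(37 - 6\right) = 2 \left(-23\right) \left(37 - 6\right) = \left(-46\right) 31 = -1426$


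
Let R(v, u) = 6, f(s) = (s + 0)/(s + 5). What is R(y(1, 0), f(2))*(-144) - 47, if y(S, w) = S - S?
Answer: -911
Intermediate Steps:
y(S, w) = 0
f(s) = s/(5 + s)
R(y(1, 0), f(2))*(-144) - 47 = 6*(-144) - 47 = -864 - 47 = -911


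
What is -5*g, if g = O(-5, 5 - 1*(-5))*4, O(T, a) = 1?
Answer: -20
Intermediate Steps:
g = 4 (g = 1*4 = 4)
-5*g = -5*4 = -20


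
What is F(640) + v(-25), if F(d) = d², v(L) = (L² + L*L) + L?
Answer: 410825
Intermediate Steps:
v(L) = L + 2*L² (v(L) = (L² + L²) + L = 2*L² + L = L + 2*L²)
F(640) + v(-25) = 640² - 25*(1 + 2*(-25)) = 409600 - 25*(1 - 50) = 409600 - 25*(-49) = 409600 + 1225 = 410825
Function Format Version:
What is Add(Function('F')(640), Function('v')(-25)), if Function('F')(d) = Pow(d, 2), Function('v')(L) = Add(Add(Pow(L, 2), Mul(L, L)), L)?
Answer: 410825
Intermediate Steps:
Function('v')(L) = Add(L, Mul(2, Pow(L, 2))) (Function('v')(L) = Add(Add(Pow(L, 2), Pow(L, 2)), L) = Add(Mul(2, Pow(L, 2)), L) = Add(L, Mul(2, Pow(L, 2))))
Add(Function('F')(640), Function('v')(-25)) = Add(Pow(640, 2), Mul(-25, Add(1, Mul(2, -25)))) = Add(409600, Mul(-25, Add(1, -50))) = Add(409600, Mul(-25, -49)) = Add(409600, 1225) = 410825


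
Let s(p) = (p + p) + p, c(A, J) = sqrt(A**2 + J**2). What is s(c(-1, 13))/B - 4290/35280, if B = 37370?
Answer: -143/1176 + 3*sqrt(170)/37370 ≈ -0.12055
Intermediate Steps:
s(p) = 3*p (s(p) = 2*p + p = 3*p)
s(c(-1, 13))/B - 4290/35280 = (3*sqrt((-1)**2 + 13**2))/37370 - 4290/35280 = (3*sqrt(1 + 169))*(1/37370) - 4290*1/35280 = (3*sqrt(170))*(1/37370) - 143/1176 = 3*sqrt(170)/37370 - 143/1176 = -143/1176 + 3*sqrt(170)/37370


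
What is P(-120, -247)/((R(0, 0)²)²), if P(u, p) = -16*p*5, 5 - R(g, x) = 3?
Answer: 1235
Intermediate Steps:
R(g, x) = 2 (R(g, x) = 5 - 1*3 = 5 - 3 = 2)
P(u, p) = -80*p
P(-120, -247)/((R(0, 0)²)²) = (-80*(-247))/((2²)²) = 19760/(4²) = 19760/16 = 19760*(1/16) = 1235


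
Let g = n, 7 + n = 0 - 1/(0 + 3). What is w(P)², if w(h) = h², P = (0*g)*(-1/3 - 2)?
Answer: 0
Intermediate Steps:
n = -22/3 (n = -7 + (0 - 1/(0 + 3)) = -7 + (0 - 1/3) = -7 + (0 - 1*⅓) = -7 + (0 - ⅓) = -7 - ⅓ = -22/3 ≈ -7.3333)
g = -22/3 ≈ -7.3333
P = 0 (P = (0*(-22/3))*(-1/3 - 2) = 0*(-1*⅓ - 2) = 0*(-⅓ - 2) = 0*(-7/3) = 0)
w(P)² = (0²)² = 0² = 0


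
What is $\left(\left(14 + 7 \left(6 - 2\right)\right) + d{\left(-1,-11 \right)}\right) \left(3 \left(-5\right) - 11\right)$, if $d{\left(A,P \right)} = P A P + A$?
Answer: $2080$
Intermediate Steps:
$d{\left(A,P \right)} = A + A P^{2}$ ($d{\left(A,P \right)} = A P P + A = A P^{2} + A = A + A P^{2}$)
$\left(\left(14 + 7 \left(6 - 2\right)\right) + d{\left(-1,-11 \right)}\right) \left(3 \left(-5\right) - 11\right) = \left(\left(14 + 7 \left(6 - 2\right)\right) - \left(1 + \left(-11\right)^{2}\right)\right) \left(3 \left(-5\right) - 11\right) = \left(\left(14 + 7 \cdot 4\right) - \left(1 + 121\right)\right) \left(-15 - 11\right) = \left(\left(14 + 28\right) - 122\right) \left(-26\right) = \left(42 - 122\right) \left(-26\right) = \left(-80\right) \left(-26\right) = 2080$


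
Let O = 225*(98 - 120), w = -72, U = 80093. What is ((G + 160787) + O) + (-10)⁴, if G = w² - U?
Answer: 90928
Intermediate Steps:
O = -4950 (O = 225*(-22) = -4950)
G = -74909 (G = (-72)² - 1*80093 = 5184 - 80093 = -74909)
((G + 160787) + O) + (-10)⁴ = ((-74909 + 160787) - 4950) + (-10)⁴ = (85878 - 4950) + 10000 = 80928 + 10000 = 90928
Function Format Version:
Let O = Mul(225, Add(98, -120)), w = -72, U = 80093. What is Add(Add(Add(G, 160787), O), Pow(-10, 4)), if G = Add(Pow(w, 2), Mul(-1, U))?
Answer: 90928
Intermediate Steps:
O = -4950 (O = Mul(225, -22) = -4950)
G = -74909 (G = Add(Pow(-72, 2), Mul(-1, 80093)) = Add(5184, -80093) = -74909)
Add(Add(Add(G, 160787), O), Pow(-10, 4)) = Add(Add(Add(-74909, 160787), -4950), Pow(-10, 4)) = Add(Add(85878, -4950), 10000) = Add(80928, 10000) = 90928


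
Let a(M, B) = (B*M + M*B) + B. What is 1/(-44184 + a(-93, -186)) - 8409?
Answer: -82189567/9774 ≈ -8409.0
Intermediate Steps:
a(M, B) = B + 2*B*M (a(M, B) = (B*M + B*M) + B = 2*B*M + B = B + 2*B*M)
1/(-44184 + a(-93, -186)) - 8409 = 1/(-44184 - 186*(1 + 2*(-93))) - 8409 = 1/(-44184 - 186*(1 - 186)) - 8409 = 1/(-44184 - 186*(-185)) - 8409 = 1/(-44184 + 34410) - 8409 = 1/(-9774) - 8409 = -1/9774 - 8409 = -82189567/9774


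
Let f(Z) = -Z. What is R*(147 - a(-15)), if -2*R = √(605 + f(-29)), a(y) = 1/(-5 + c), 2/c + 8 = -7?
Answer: -5667*√634/77 ≈ -1853.1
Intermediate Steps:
c = -2/15 (c = 2/(-8 - 7) = 2/(-15) = 2*(-1/15) = -2/15 ≈ -0.13333)
a(y) = -15/77 (a(y) = 1/(-5 - 2/15) = 1/(-77/15) = -15/77)
R = -√634/2 (R = -√(605 - 1*(-29))/2 = -√(605 + 29)/2 = -√634/2 ≈ -12.590)
R*(147 - a(-15)) = (-√634/2)*(147 - 1*(-15/77)) = (-√634/2)*(147 + 15/77) = -√634/2*(11334/77) = -5667*√634/77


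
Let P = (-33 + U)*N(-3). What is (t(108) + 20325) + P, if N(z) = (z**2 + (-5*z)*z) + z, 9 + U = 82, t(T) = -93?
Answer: 18672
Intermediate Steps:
U = 73 (U = -9 + 82 = 73)
N(z) = z - 4*z**2 (N(z) = (z**2 - 5*z**2) + z = -4*z**2 + z = z - 4*z**2)
P = -1560 (P = (-33 + 73)*(-3*(1 - 4*(-3))) = 40*(-3*(1 + 12)) = 40*(-3*13) = 40*(-39) = -1560)
(t(108) + 20325) + P = (-93 + 20325) - 1560 = 20232 - 1560 = 18672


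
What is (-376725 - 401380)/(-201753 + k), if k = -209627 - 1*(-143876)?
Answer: 778105/267504 ≈ 2.9088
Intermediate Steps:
k = -65751 (k = -209627 + 143876 = -65751)
(-376725 - 401380)/(-201753 + k) = (-376725 - 401380)/(-201753 - 65751) = -778105/(-267504) = -778105*(-1/267504) = 778105/267504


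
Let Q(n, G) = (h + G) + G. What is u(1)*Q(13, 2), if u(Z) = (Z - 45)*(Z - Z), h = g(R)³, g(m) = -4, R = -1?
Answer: 0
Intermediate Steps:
h = -64 (h = (-4)³ = -64)
Q(n, G) = -64 + 2*G (Q(n, G) = (-64 + G) + G = -64 + 2*G)
u(Z) = 0 (u(Z) = (-45 + Z)*0 = 0)
u(1)*Q(13, 2) = 0*(-64 + 2*2) = 0*(-64 + 4) = 0*(-60) = 0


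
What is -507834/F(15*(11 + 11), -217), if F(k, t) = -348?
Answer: 84639/58 ≈ 1459.3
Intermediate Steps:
-507834/F(15*(11 + 11), -217) = -507834/(-348) = -507834*(-1/348) = 84639/58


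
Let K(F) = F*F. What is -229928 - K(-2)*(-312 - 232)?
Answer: -227752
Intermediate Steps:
K(F) = F²
-229928 - K(-2)*(-312 - 232) = -229928 - (-2)²*(-312 - 232) = -229928 - 4*(-544) = -229928 - 1*(-2176) = -229928 + 2176 = -227752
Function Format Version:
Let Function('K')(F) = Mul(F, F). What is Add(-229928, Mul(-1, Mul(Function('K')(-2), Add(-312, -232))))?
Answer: -227752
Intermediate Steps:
Function('K')(F) = Pow(F, 2)
Add(-229928, Mul(-1, Mul(Function('K')(-2), Add(-312, -232)))) = Add(-229928, Mul(-1, Mul(Pow(-2, 2), Add(-312, -232)))) = Add(-229928, Mul(-1, Mul(4, -544))) = Add(-229928, Mul(-1, -2176)) = Add(-229928, 2176) = -227752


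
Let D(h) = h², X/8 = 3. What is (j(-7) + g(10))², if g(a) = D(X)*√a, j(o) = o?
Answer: 3317809 - 8064*√10 ≈ 3.2923e+6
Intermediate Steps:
X = 24 (X = 8*3 = 24)
g(a) = 576*√a (g(a) = 24²*√a = 576*√a)
(j(-7) + g(10))² = (-7 + 576*√10)²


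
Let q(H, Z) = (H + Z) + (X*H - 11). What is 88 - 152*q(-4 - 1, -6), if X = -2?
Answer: 1912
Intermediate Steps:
q(H, Z) = -11 + Z - H (q(H, Z) = (H + Z) + (-2*H - 11) = (H + Z) + (-11 - 2*H) = -11 + Z - H)
88 - 152*q(-4 - 1, -6) = 88 - 152*(-11 - 6 - (-4 - 1)) = 88 - 152*(-11 - 6 - 1*(-5)) = 88 - 152*(-11 - 6 + 5) = 88 - 152*(-12) = 88 + 1824 = 1912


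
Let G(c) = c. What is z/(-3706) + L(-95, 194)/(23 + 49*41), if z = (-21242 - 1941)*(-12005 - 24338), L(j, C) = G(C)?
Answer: -428010022911/1882648 ≈ -2.2734e+5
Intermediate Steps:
L(j, C) = C
z = 842539769 (z = -23183*(-36343) = 842539769)
z/(-3706) + L(-95, 194)/(23 + 49*41) = 842539769/(-3706) + 194/(23 + 49*41) = 842539769*(-1/3706) + 194/(23 + 2009) = -842539769/3706 + 194/2032 = -842539769/3706 + 194*(1/2032) = -842539769/3706 + 97/1016 = -428010022911/1882648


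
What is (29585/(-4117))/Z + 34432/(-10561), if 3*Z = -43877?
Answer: -34742539327/10657854931 ≈ -3.2598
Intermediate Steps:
Z = -43877/3 (Z = (1/3)*(-43877) = -43877/3 ≈ -14626.)
(29585/(-4117))/Z + 34432/(-10561) = (29585/(-4117))/(-43877/3) + 34432/(-10561) = (29585*(-1/4117))*(-3/43877) + 34432*(-1/10561) = -29585/4117*(-3/43877) - 34432/10561 = 88755/180641609 - 34432/10561 = -34742539327/10657854931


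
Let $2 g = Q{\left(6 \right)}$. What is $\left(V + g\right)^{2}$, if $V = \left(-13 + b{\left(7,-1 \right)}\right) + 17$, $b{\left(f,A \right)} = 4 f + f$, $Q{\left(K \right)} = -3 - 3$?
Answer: $1296$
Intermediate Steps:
$Q{\left(K \right)} = -6$
$b{\left(f,A \right)} = 5 f$
$g = -3$ ($g = \frac{1}{2} \left(-6\right) = -3$)
$V = 39$ ($V = \left(-13 + 5 \cdot 7\right) + 17 = \left(-13 + 35\right) + 17 = 22 + 17 = 39$)
$\left(V + g\right)^{2} = \left(39 - 3\right)^{2} = 36^{2} = 1296$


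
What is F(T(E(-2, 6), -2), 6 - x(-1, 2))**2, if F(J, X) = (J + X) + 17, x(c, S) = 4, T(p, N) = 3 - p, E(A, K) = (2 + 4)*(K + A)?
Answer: 4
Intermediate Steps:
E(A, K) = 6*A + 6*K (E(A, K) = 6*(A + K) = 6*A + 6*K)
F(J, X) = 17 + J + X
F(T(E(-2, 6), -2), 6 - x(-1, 2))**2 = (17 + (3 - (6*(-2) + 6*6)) + (6 - 1*4))**2 = (17 + (3 - (-12 + 36)) + (6 - 4))**2 = (17 + (3 - 1*24) + 2)**2 = (17 + (3 - 24) + 2)**2 = (17 - 21 + 2)**2 = (-2)**2 = 4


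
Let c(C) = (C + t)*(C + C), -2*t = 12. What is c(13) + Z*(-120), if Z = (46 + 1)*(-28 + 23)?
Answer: 28382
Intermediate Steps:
t = -6 (t = -½*12 = -6)
c(C) = 2*C*(-6 + C) (c(C) = (C - 6)*(C + C) = (-6 + C)*(2*C) = 2*C*(-6 + C))
Z = -235 (Z = 47*(-5) = -235)
c(13) + Z*(-120) = 2*13*(-6 + 13) - 235*(-120) = 2*13*7 + 28200 = 182 + 28200 = 28382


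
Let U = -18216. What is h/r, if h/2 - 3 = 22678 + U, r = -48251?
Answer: -8930/48251 ≈ -0.18507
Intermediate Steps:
h = 8930 (h = 6 + 2*(22678 - 18216) = 6 + 2*4462 = 6 + 8924 = 8930)
h/r = 8930/(-48251) = 8930*(-1/48251) = -8930/48251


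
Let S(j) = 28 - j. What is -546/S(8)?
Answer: -273/10 ≈ -27.300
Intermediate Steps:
-546/S(8) = -546/(28 - 1*8) = -546/(28 - 8) = -546/20 = -546*1/20 = -273/10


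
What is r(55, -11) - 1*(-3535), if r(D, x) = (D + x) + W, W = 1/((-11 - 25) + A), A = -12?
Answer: 171791/48 ≈ 3579.0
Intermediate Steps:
W = -1/48 (W = 1/((-11 - 25) - 12) = 1/(-36 - 12) = 1/(-48) = -1/48 ≈ -0.020833)
r(D, x) = -1/48 + D + x (r(D, x) = (D + x) - 1/48 = -1/48 + D + x)
r(55, -11) - 1*(-3535) = (-1/48 + 55 - 11) - 1*(-3535) = 2111/48 + 3535 = 171791/48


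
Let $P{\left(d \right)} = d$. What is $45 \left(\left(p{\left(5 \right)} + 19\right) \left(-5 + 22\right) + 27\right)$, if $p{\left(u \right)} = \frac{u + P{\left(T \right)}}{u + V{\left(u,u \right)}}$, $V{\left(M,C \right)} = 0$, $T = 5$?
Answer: $17280$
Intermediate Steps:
$p{\left(u \right)} = \frac{5 + u}{u}$ ($p{\left(u \right)} = \frac{u + 5}{u + 0} = \frac{5 + u}{u}$)
$45 \left(\left(p{\left(5 \right)} + 19\right) \left(-5 + 22\right) + 27\right) = 45 \left(\left(\frac{5 + 5}{5} + 19\right) \left(-5 + 22\right) + 27\right) = 45 \left(\left(\frac{1}{5} \cdot 10 + 19\right) 17 + 27\right) = 45 \left(\left(2 + 19\right) 17 + 27\right) = 45 \left(21 \cdot 17 + 27\right) = 45 \left(357 + 27\right) = 45 \cdot 384 = 17280$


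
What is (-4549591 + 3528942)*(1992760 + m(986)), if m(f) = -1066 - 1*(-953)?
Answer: -2033793167903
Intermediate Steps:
m(f) = -113 (m(f) = -1066 + 953 = -113)
(-4549591 + 3528942)*(1992760 + m(986)) = (-4549591 + 3528942)*(1992760 - 113) = -1020649*1992647 = -2033793167903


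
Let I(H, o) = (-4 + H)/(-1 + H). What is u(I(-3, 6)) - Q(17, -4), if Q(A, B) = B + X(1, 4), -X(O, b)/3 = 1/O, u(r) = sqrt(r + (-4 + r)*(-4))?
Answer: 7 + sqrt(43)/2 ≈ 10.279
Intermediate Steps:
I(H, o) = (-4 + H)/(-1 + H)
u(r) = sqrt(16 - 3*r) (u(r) = sqrt(r + (16 - 4*r)) = sqrt(16 - 3*r))
X(O, b) = -3/O
Q(A, B) = -3 + B (Q(A, B) = B - 3/1 = B - 3*1 = B - 3 = -3 + B)
u(I(-3, 6)) - Q(17, -4) = sqrt(16 - 3*(-4 - 3)/(-1 - 3)) - (-3 - 4) = sqrt(16 - 3*(-7)/(-4)) - 1*(-7) = sqrt(16 - (-3)*(-7)/4) + 7 = sqrt(16 - 3*7/4) + 7 = sqrt(16 - 21/4) + 7 = sqrt(43/4) + 7 = sqrt(43)/2 + 7 = 7 + sqrt(43)/2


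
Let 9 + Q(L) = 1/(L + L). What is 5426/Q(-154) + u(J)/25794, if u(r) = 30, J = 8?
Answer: -7184509327/11921127 ≈ -602.67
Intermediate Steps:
Q(L) = -9 + 1/(2*L) (Q(L) = -9 + 1/(L + L) = -9 + 1/(2*L))
5426/Q(-154) + u(J)/25794 = 5426/(-9 + (½)/(-154)) + 30/25794 = 5426/(-9 + (½)*(-1/154)) + 30*(1/25794) = 5426/(-9 - 1/308) + 5/4299 = 5426/(-2773/308) + 5/4299 = 5426*(-308/2773) + 5/4299 = -1671208/2773 + 5/4299 = -7184509327/11921127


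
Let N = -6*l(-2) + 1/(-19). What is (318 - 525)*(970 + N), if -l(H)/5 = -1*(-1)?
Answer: -3932793/19 ≈ -2.0699e+5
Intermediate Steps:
l(H) = -5 (l(H) = -(-5)*(-1) = -5*1 = -5)
N = 569/19 (N = -6*(-5) + 1/(-19) = 30 - 1/19 = 569/19 ≈ 29.947)
(318 - 525)*(970 + N) = (318 - 525)*(970 + 569/19) = -207*18999/19 = -3932793/19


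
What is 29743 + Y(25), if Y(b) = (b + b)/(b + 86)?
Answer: 3301523/111 ≈ 29743.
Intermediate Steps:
Y(b) = 2*b/(86 + b) (Y(b) = (2*b)/(86 + b) = 2*b/(86 + b))
29743 + Y(25) = 29743 + 2*25/(86 + 25) = 29743 + 2*25/111 = 29743 + 2*25*(1/111) = 29743 + 50/111 = 3301523/111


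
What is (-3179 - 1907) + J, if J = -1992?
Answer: -7078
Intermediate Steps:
(-3179 - 1907) + J = (-3179 - 1907) - 1992 = -5086 - 1992 = -7078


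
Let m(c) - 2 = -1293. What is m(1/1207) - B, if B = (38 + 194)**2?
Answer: -55115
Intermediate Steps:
B = 53824 (B = 232**2 = 53824)
m(c) = -1291 (m(c) = 2 - 1293 = -1291)
m(1/1207) - B = -1291 - 1*53824 = -1291 - 53824 = -55115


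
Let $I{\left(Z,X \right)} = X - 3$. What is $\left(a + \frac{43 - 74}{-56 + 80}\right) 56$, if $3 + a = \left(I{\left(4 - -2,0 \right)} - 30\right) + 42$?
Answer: $\frac{791}{3} \approx 263.67$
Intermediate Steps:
$I{\left(Z,X \right)} = -3 + X$ ($I{\left(Z,X \right)} = X - 3 = -3 + X$)
$a = 6$ ($a = -3 + \left(\left(\left(-3 + 0\right) - 30\right) + 42\right) = -3 + \left(\left(-3 - 30\right) + 42\right) = -3 + \left(-33 + 42\right) = -3 + 9 = 6$)
$\left(a + \frac{43 - 74}{-56 + 80}\right) 56 = \left(6 + \frac{43 - 74}{-56 + 80}\right) 56 = \left(6 - \frac{31}{24}\right) 56 = \frac{113}{24} \cdot 56 = \frac{791}{3}$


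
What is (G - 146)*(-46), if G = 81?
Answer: 2990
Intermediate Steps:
(G - 146)*(-46) = (81 - 146)*(-46) = -65*(-46) = 2990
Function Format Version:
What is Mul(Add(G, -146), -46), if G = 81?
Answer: 2990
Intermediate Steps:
Mul(Add(G, -146), -46) = Mul(Add(81, -146), -46) = Mul(-65, -46) = 2990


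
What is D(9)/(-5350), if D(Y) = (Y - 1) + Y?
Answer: -17/5350 ≈ -0.0031776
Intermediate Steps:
D(Y) = -1 + 2*Y (D(Y) = (-1 + Y) + Y = -1 + 2*Y)
D(9)/(-5350) = (-1 + 2*9)/(-5350) = (-1 + 18)*(-1/5350) = 17*(-1/5350) = -17/5350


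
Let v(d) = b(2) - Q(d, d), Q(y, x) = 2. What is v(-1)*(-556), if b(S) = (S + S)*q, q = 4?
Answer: -7784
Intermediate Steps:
b(S) = 8*S (b(S) = (S + S)*4 = (2*S)*4 = 8*S)
v(d) = 14 (v(d) = 8*2 - 1*2 = 16 - 2 = 14)
v(-1)*(-556) = 14*(-556) = -7784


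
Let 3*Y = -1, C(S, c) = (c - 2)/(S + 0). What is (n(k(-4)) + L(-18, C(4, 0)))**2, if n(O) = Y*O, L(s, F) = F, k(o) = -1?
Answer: 1/36 ≈ 0.027778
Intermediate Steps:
C(S, c) = (-2 + c)/S
Y = -1/3 (Y = (1/3)*(-1) = -1/3 ≈ -0.33333)
n(O) = -O/3
(n(k(-4)) + L(-18, C(4, 0)))**2 = (-1/3*(-1) + (-2 + 0)/4)**2 = (1/3 + (1/4)*(-2))**2 = (1/3 - 1/2)**2 = (-1/6)**2 = 1/36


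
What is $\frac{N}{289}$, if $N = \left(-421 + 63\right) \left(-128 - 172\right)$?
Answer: $\frac{107400}{289} \approx 371.63$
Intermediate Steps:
$N = 107400$ ($N = \left(-358\right) \left(-300\right) = 107400$)
$\frac{N}{289} = \frac{107400}{289}$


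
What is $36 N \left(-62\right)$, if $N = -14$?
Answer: $31248$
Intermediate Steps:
$36 N \left(-62\right) = 36 \left(-14\right) \left(-62\right) = \left(-504\right) \left(-62\right) = 31248$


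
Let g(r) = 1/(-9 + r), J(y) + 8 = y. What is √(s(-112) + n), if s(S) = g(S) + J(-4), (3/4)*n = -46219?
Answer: I*√67123065/33 ≈ 248.27*I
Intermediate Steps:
n = -184876/3 (n = (4/3)*(-46219) = -184876/3 ≈ -61625.)
J(y) = -8 + y
s(S) = -12 + 1/(-9 + S) (s(S) = 1/(-9 + S) + (-8 - 4) = 1/(-9 + S) - 12 = -12 + 1/(-9 + S))
√(s(-112) + n) = √((109 - 12*(-112))/(-9 - 112) - 184876/3) = √((109 + 1344)/(-121) - 184876/3) = √(-1/121*1453 - 184876/3) = √(-1453/121 - 184876/3) = √(-22374355/363) = I*√67123065/33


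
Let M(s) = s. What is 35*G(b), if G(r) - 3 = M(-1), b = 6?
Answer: 70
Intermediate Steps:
G(r) = 2 (G(r) = 3 - 1 = 2)
35*G(b) = 35*2 = 70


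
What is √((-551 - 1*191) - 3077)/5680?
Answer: I*√3819/5680 ≈ 0.01088*I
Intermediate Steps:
√((-551 - 1*191) - 3077)/5680 = √((-551 - 191) - 3077)*(1/5680) = √(-742 - 3077)*(1/5680) = √(-3819)*(1/5680) = (I*√3819)*(1/5680) = I*√3819/5680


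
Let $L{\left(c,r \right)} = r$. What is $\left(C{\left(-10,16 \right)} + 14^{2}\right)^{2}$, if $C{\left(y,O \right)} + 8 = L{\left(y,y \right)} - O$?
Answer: $26244$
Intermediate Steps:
$C{\left(y,O \right)} = -8 + y - O$ ($C{\left(y,O \right)} = -8 - \left(O - y\right) = -8 + y - O$)
$\left(C{\left(-10,16 \right)} + 14^{2}\right)^{2} = \left(\left(-8 - 10 - 16\right) + 14^{2}\right)^{2} = \left(\left(-8 - 10 - 16\right) + 196\right)^{2} = \left(-34 + 196\right)^{2} = 162^{2} = 26244$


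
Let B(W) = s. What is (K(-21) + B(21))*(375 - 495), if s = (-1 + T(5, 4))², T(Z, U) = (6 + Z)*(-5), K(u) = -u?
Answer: -378840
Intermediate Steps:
T(Z, U) = -30 - 5*Z
s = 3136 (s = (-1 + (-30 - 5*5))² = (-1 + (-30 - 25))² = (-1 - 55)² = (-56)² = 3136)
B(W) = 3136
(K(-21) + B(21))*(375 - 495) = (-1*(-21) + 3136)*(375 - 495) = (21 + 3136)*(-120) = 3157*(-120) = -378840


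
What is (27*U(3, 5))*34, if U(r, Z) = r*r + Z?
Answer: 12852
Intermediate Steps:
U(r, Z) = Z + r**2 (U(r, Z) = r**2 + Z = Z + r**2)
(27*U(3, 5))*34 = (27*(5 + 3**2))*34 = (27*(5 + 9))*34 = (27*14)*34 = 378*34 = 12852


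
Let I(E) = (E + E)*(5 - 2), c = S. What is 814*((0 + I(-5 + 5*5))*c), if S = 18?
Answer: 1758240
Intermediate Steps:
c = 18
I(E) = 6*E (I(E) = (2*E)*3 = 6*E)
814*((0 + I(-5 + 5*5))*c) = 814*((0 + 6*(-5 + 5*5))*18) = 814*((0 + 6*(-5 + 25))*18) = 814*((0 + 6*20)*18) = 814*((0 + 120)*18) = 814*(120*18) = 814*2160 = 1758240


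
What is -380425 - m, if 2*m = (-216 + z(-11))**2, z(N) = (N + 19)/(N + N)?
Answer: -48863625/121 ≈ -4.0383e+5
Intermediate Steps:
z(N) = (19 + N)/(2*N) (z(N) = (19 + N)/((2*N)) = (19 + N)*(1/(2*N)) = (19 + N)/(2*N))
m = 2832200/121 (m = (-216 + (1/2)*(19 - 11)/(-11))**2/2 = (-216 + (1/2)*(-1/11)*8)**2/2 = (-216 - 4/11)**2/2 = (-2380/11)**2/2 = (1/2)*(5664400/121) = 2832200/121 ≈ 23407.)
-380425 - m = -380425 - 1*2832200/121 = -380425 - 2832200/121 = -48863625/121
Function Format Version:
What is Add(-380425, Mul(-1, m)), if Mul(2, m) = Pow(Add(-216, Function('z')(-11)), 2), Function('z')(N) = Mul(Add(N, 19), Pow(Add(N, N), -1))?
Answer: Rational(-48863625, 121) ≈ -4.0383e+5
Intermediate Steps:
Function('z')(N) = Mul(Rational(1, 2), Pow(N, -1), Add(19, N)) (Function('z')(N) = Mul(Add(19, N), Pow(Mul(2, N), -1)) = Mul(Add(19, N), Mul(Rational(1, 2), Pow(N, -1))) = Mul(Rational(1, 2), Pow(N, -1), Add(19, N)))
m = Rational(2832200, 121) (m = Mul(Rational(1, 2), Pow(Add(-216, Mul(Rational(1, 2), Pow(-11, -1), Add(19, -11))), 2)) = Mul(Rational(1, 2), Pow(Add(-216, Mul(Rational(1, 2), Rational(-1, 11), 8)), 2)) = Mul(Rational(1, 2), Pow(Add(-216, Rational(-4, 11)), 2)) = Mul(Rational(1, 2), Pow(Rational(-2380, 11), 2)) = Mul(Rational(1, 2), Rational(5664400, 121)) = Rational(2832200, 121) ≈ 23407.)
Add(-380425, Mul(-1, m)) = Add(-380425, Mul(-1, Rational(2832200, 121))) = Add(-380425, Rational(-2832200, 121)) = Rational(-48863625, 121)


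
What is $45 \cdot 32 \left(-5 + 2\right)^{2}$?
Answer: $12960$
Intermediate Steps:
$45 \cdot 32 \left(-5 + 2\right)^{2} = 1440 \left(-3\right)^{2} = 1440 \cdot 9 = 12960$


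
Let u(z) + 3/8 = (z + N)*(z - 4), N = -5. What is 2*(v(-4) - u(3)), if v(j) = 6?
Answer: 35/4 ≈ 8.7500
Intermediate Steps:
u(z) = -3/8 + (-5 + z)*(-4 + z) (u(z) = -3/8 + (z - 5)*(z - 4) = -3/8 + (-5 + z)*(-4 + z))
2*(v(-4) - u(3)) = 2*(6 - (157/8 + 3² - 9*3)) = 2*(6 - (157/8 + 9 - 27)) = 2*(6 - 1*13/8) = 2*(6 - 13/8) = 2*(35/8) = 35/4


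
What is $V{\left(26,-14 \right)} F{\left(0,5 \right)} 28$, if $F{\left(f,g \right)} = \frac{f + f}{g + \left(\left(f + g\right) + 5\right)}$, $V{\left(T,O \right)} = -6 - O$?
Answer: $0$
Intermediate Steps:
$F{\left(f,g \right)} = \frac{2 f}{5 + f + 2 g}$ ($F{\left(f,g \right)} = \frac{2 f}{g + \left(5 + f + g\right)} = \frac{2 f}{5 + f + 2 g}$)
$V{\left(26,-14 \right)} F{\left(0,5 \right)} 28 = \left(-6 - -14\right) 2 \cdot 0 \frac{1}{5 + 0 + 2 \cdot 5} \cdot 28 = \left(-6 + 14\right) 2 \cdot 0 \frac{1}{5 + 0 + 10} \cdot 28 = 8 \cdot 2 \cdot 0 \cdot \frac{1}{15} \cdot 28 = 8 \cdot 0 \cdot 28 = 8 \cdot 0 = 0$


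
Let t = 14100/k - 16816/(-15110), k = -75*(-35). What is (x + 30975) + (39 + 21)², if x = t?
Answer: 1828841799/52885 ≈ 34582.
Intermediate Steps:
k = 2625
t = 342924/52885 (t = 14100/2625 - 16816/(-15110) = 14100*(1/2625) - 16816*(-1/15110) = 188/35 + 8408/7555 = 342924/52885 ≈ 6.4843)
x = 342924/52885 ≈ 6.4843
(x + 30975) + (39 + 21)² = (342924/52885 + 30975) + (39 + 21)² = 1638455799/52885 + 60² = 1638455799/52885 + 3600 = 1828841799/52885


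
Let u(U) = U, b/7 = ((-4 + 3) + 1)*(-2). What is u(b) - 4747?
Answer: -4747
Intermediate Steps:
b = 0 (b = 7*(((-4 + 3) + 1)*(-2)) = 7*((-1 + 1)*(-2)) = 7*(0*(-2)) = 7*0 = 0)
u(b) - 4747 = 0 - 4747 = -4747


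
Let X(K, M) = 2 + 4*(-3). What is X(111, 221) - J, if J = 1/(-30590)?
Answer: -305899/30590 ≈ -10.000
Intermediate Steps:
X(K, M) = -10 (X(K, M) = 2 - 12 = -10)
J = -1/30590 ≈ -3.2690e-5
X(111, 221) - J = -10 - 1*(-1/30590) = -10 + 1/30590 = -305899/30590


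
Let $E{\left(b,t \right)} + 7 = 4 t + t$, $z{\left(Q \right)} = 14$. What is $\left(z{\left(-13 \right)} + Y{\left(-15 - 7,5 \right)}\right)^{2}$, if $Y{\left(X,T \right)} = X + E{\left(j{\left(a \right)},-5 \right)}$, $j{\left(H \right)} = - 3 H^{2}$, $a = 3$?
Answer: $1600$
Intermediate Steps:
$E{\left(b,t \right)} = -7 + 5 t$ ($E{\left(b,t \right)} = -7 + \left(4 t + t\right) = -7 + 5 t$)
$Y{\left(X,T \right)} = -32 + X$ ($Y{\left(X,T \right)} = X + \left(-7 + 5 \left(-5\right)\right) = X - 32 = -32 + X$)
$\left(z{\left(-13 \right)} + Y{\left(-15 - 7,5 \right)}\right)^{2} = \left(14 - 54\right)^{2} = \left(-40\right)^{2} = 1600$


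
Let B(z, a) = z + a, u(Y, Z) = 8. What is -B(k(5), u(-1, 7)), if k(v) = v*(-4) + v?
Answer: 7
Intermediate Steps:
k(v) = -3*v (k(v) = -4*v + v = -3*v)
B(z, a) = a + z
-B(k(5), u(-1, 7)) = -(8 - 3*5) = -(8 - 15) = -1*(-7) = 7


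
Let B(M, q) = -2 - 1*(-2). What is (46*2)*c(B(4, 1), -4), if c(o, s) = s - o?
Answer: -368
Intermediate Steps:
B(M, q) = 0 (B(M, q) = -2 + 2 = 0)
(46*2)*c(B(4, 1), -4) = (46*2)*(-4 - 1*0) = 92*(-4 + 0) = 92*(-4) = -368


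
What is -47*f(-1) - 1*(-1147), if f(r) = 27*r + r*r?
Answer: 2369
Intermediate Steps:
f(r) = r**2 + 27*r (f(r) = 27*r + r**2 = r**2 + 27*r)
-47*f(-1) - 1*(-1147) = -(-47)*(27 - 1) - 1*(-1147) = -(-47)*26 + 1147 = -47*(-26) + 1147 = 1222 + 1147 = 2369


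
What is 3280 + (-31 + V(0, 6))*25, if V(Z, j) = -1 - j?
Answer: 2330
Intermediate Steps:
3280 + (-31 + V(0, 6))*25 = 3280 + (-31 + (-1 - 1*6))*25 = 3280 + (-31 + (-1 - 6))*25 = 3280 + (-31 - 7)*25 = 3280 - 38*25 = 3280 - 950 = 2330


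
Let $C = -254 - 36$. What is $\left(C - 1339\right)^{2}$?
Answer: $2653641$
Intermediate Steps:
$C = -290$ ($C = -254 - 36 = -290$)
$\left(C - 1339\right)^{2} = \left(-290 - 1339\right)^{2} = \left(-1629\right)^{2} = 2653641$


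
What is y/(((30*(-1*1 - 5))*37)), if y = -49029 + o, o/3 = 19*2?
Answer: 1087/148 ≈ 7.3446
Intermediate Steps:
o = 114 (o = 3*(19*2) = 3*38 = 114)
y = -48915 (y = -49029 + 114 = -48915)
y/(((30*(-1*1 - 5))*37)) = -48915*1/(1110*(-1*1 - 5)) = -48915*1/(1110*(-1 - 5)) = -48915/((30*(-6))*37) = -48915/((-180*37)) = -48915/(-6660) = -48915*(-1/6660) = 1087/148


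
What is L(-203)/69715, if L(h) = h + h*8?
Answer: -1827/69715 ≈ -0.026207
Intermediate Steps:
L(h) = 9*h (L(h) = h + 8*h = 9*h)
L(-203)/69715 = (9*(-203))/69715 = -1827*1/69715 = -1827/69715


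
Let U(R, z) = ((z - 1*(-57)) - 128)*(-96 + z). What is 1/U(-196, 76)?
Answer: -1/100 ≈ -0.010000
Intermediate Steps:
U(R, z) = (-96 + z)*(-71 + z) (U(R, z) = ((z + 57) - 128)*(-96 + z) = ((57 + z) - 128)*(-96 + z) = (-71 + z)*(-96 + z) = (-96 + z)*(-71 + z))
1/U(-196, 76) = 1/(6816 + 76² - 167*76) = 1/(6816 + 5776 - 12692) = 1/(-100) = -1/100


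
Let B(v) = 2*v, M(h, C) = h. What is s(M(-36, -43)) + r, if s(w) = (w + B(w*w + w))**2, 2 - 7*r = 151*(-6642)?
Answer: 44194736/7 ≈ 6.3135e+6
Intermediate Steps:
r = 1002944/7 (r = 2/7 - 151*(-6642)/7 = 2/7 - 1/7*(-1002942) = 2/7 + 1002942/7 = 1002944/7 ≈ 1.4328e+5)
s(w) = (2*w**2 + 3*w)**2 (s(w) = (w + 2*(w*w + w))**2 = (w + 2*(w**2 + w))**2 = (w + 2*(w + w**2))**2 = (w + (2*w + 2*w**2))**2 = (2*w**2 + 3*w)**2)
s(M(-36, -43)) + r = (-36)**2*(3 + 2*(-36))**2 + 1002944/7 = 1296*(3 - 72)**2 + 1002944/7 = 1296*(-69)**2 + 1002944/7 = 1296*4761 + 1002944/7 = 6170256 + 1002944/7 = 44194736/7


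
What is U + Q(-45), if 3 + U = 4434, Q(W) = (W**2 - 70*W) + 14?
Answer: 9620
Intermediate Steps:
Q(W) = 14 + W**2 - 70*W
U = 4431 (U = -3 + 4434 = 4431)
U + Q(-45) = 4431 + (14 + (-45)**2 - 70*(-45)) = 4431 + (14 + 2025 + 3150) = 4431 + 5189 = 9620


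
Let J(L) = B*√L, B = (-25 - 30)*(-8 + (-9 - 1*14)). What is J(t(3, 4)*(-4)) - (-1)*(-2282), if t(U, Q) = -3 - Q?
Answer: -2282 + 3410*√7 ≈ 6740.0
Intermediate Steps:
B = 1705 (B = -55*(-8 + (-9 - 14)) = -55*(-8 - 23) = -55*(-31) = 1705)
J(L) = 1705*√L
J(t(3, 4)*(-4)) - (-1)*(-2282) = 1705*√((-3 - 1*4)*(-4)) - (-1)*(-2282) = 1705*√((-3 - 4)*(-4)) - 1*2282 = 1705*√(-7*(-4)) - 2282 = 1705*√28 - 2282 = 1705*(2*√7) - 2282 = 3410*√7 - 2282 = -2282 + 3410*√7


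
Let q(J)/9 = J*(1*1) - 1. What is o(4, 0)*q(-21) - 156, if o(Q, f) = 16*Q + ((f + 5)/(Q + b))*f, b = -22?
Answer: -12828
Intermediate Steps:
q(J) = -9 + 9*J (q(J) = 9*(J*(1*1) - 1) = 9*(J*1 - 1) = 9*(J - 1) = 9*(-1 + J) = -9 + 9*J)
o(Q, f) = 16*Q + f*(5 + f)/(-22 + Q) (o(Q, f) = 16*Q + ((f + 5)/(Q - 22))*f = 16*Q + ((5 + f)/(-22 + Q))*f = 16*Q + f*(5 + f)/(-22 + Q))
o(4, 0)*q(-21) - 156 = ((0² - 352*4 + 5*0 + 16*4²)/(-22 + 4))*(-9 + 9*(-21)) - 156 = ((0 - 1408 + 0 + 16*16)/(-18))*(-9 - 189) - 156 = -(0 - 1408 + 0 + 256)/18*(-198) - 156 = -1/18*(-1152)*(-198) - 156 = 64*(-198) - 156 = -12672 - 156 = -12828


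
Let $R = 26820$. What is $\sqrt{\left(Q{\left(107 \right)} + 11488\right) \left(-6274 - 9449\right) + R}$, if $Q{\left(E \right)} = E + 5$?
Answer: $6 i \sqrt{5065555} \approx 13504.0 i$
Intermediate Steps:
$Q{\left(E \right)} = 5 + E$
$\sqrt{\left(Q{\left(107 \right)} + 11488\right) \left(-6274 - 9449\right) + R} = \sqrt{\left(\left(5 + 107\right) + 11488\right) \left(-6274 - 9449\right) + 26820} = \sqrt{\left(112 + 11488\right) \left(-15723\right) + 26820} = \sqrt{11600 \left(-15723\right) + 26820} = \sqrt{-182386800 + 26820} = \sqrt{-182359980} = 6 i \sqrt{5065555}$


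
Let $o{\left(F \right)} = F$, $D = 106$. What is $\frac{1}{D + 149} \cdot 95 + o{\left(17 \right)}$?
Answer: $\frac{886}{51} \approx 17.373$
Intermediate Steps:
$\frac{1}{D + 149} \cdot 95 + o{\left(17 \right)} = \frac{1}{106 + 149} \cdot 95 + 17 = \frac{1}{255} \cdot 95 + 17 = \frac{19}{51} + 17 = \frac{886}{51}$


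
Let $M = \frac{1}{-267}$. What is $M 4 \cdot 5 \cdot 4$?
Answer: $- \frac{80}{267} \approx -0.29963$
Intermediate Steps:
$M = - \frac{1}{267} \approx -0.0037453$
$M 4 \cdot 5 \cdot 4 = - \frac{4 \cdot 5 \cdot 4}{267} = - \frac{20 \cdot 4}{267} = \left(- \frac{1}{267}\right) 80 = - \frac{80}{267}$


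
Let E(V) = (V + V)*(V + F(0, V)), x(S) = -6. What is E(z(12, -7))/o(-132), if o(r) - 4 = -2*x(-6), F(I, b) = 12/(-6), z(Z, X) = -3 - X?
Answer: 1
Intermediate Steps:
F(I, b) = -2 (F(I, b) = 12*(-1/6) = -2)
E(V) = 2*V*(-2 + V) (E(V) = (V + V)*(V - 2) = (2*V)*(-2 + V) = 2*V*(-2 + V))
o(r) = 16 (o(r) = 4 - 2*(-6) = 4 + 12 = 16)
E(z(12, -7))/o(-132) = (2*(-3 - 1*(-7))*(-2 + (-3 - 1*(-7))))/16 = (2*(-3 + 7)*(-2 + (-3 + 7)))*(1/16) = (2*4*(-2 + 4))*(1/16) = (2*4*2)*(1/16) = 16*(1/16) = 1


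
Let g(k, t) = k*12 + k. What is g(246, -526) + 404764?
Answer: 407962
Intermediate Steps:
g(k, t) = 13*k (g(k, t) = 12*k + k = 13*k)
g(246, -526) + 404764 = 13*246 + 404764 = 3198 + 404764 = 407962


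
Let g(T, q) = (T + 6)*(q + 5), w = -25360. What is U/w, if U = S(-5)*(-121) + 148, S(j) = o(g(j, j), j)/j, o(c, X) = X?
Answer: -27/25360 ≈ -0.0010647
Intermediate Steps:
g(T, q) = (5 + q)*(6 + T) (g(T, q) = (6 + T)*(5 + q) = (5 + q)*(6 + T))
S(j) = 1 (S(j) = j/j = 1)
U = 27 (U = 1*(-121) + 148 = -121 + 148 = 27)
U/w = 27/(-25360) = 27*(-1/25360) = -27/25360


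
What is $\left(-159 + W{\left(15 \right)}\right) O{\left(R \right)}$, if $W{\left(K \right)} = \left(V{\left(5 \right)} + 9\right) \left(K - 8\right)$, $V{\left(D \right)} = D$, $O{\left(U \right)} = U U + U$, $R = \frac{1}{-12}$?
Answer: $\frac{671}{144} \approx 4.6597$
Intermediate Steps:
$R = - \frac{1}{12} \approx -0.083333$
$O{\left(U \right)} = U + U^{2}$ ($O{\left(U \right)} = U^{2} + U = U + U^{2}$)
$W{\left(K \right)} = -112 + 14 K$ ($W{\left(K \right)} = \left(5 + 9\right) \left(K - 8\right) = 14 \left(-8 + K\right) = -112 + 14 K$)
$\left(-159 + W{\left(15 \right)}\right) O{\left(R \right)} = \left(-159 + \left(-112 + 14 \cdot 15\right)\right) \left(- \frac{1 - \frac{1}{12}}{12}\right) = \left(-159 + \left(-112 + 210\right)\right) \left(\left(- \frac{1}{12}\right) \frac{11}{12}\right) = \left(-159 + 98\right) \left(- \frac{11}{144}\right) = \left(-61\right) \left(- \frac{11}{144}\right) = \frac{671}{144}$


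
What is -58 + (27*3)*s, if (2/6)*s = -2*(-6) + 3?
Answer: 3587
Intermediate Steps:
s = 45 (s = 3*(-2*(-6) + 3) = 3*(12 + 3) = 3*15 = 45)
-58 + (27*3)*s = -58 + (27*3)*45 = -58 + 81*45 = -58 + 3645 = 3587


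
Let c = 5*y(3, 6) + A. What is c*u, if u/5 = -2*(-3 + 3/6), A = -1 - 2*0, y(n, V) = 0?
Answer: -25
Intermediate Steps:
A = -1 (A = -1 + 0 = -1)
u = 25 (u = 5*(-2*(-3 + 3/6)) = 5*(-2*(-3 + 3*(1/6))) = 5*(-2*(-3 + 1/2)) = 5*(-2*(-5/2)) = 5*5 = 25)
c = -1 (c = 5*0 - 1 = 0 - 1 = -1)
c*u = -1*25 = -25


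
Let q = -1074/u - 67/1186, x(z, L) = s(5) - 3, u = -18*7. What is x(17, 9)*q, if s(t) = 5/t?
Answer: -210887/12453 ≈ -16.935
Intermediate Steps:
u = -126
x(z, L) = -2 (x(z, L) = 5/5 - 3 = 5*(⅕) - 3 = 1 - 3 = -2)
q = 210887/24906 (q = -1074/(-126) - 67/1186 = -1074*(-1/126) - 67*1/1186 = 179/21 - 67/1186 = 210887/24906 ≈ 8.4673)
x(17, 9)*q = -2*210887/24906 = -210887/12453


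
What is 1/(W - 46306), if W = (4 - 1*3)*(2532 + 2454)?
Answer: -1/41320 ≈ -2.4201e-5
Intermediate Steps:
W = 4986 (W = (4 - 3)*4986 = 1*4986 = 4986)
1/(W - 46306) = 1/(4986 - 46306) = 1/(-41320) = -1/41320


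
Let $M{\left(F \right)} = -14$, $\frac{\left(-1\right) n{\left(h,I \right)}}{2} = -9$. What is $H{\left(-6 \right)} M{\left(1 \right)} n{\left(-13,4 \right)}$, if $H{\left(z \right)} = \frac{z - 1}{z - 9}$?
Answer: $- \frac{588}{5} \approx -117.6$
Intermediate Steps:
$H{\left(z \right)} = \frac{-1 + z}{-9 + z}$
$n{\left(h,I \right)} = 18$ ($n{\left(h,I \right)} = \left(-2\right) \left(-9\right) = 18$)
$H{\left(-6 \right)} M{\left(1 \right)} n{\left(-13,4 \right)} = \frac{-1 - 6}{-9 - 6} \left(-14\right) 18 = \frac{1}{-15} \left(-7\right) \left(-14\right) 18 = \left(- \frac{1}{15}\right) \left(-7\right) \left(-14\right) 18 = \frac{7}{15} \left(-14\right) 18 = \left(- \frac{98}{15}\right) 18 = - \frac{588}{5}$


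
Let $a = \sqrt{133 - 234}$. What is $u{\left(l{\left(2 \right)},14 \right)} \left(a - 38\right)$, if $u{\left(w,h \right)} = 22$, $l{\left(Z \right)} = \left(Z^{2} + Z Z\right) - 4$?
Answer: $-836 + 22 i \sqrt{101} \approx -836.0 + 221.1 i$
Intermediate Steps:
$a = i \sqrt{101}$ ($a = \sqrt{-101} = i \sqrt{101} \approx 10.05 i$)
$l{\left(Z \right)} = -4 + 2 Z^{2}$ ($l{\left(Z \right)} = \left(Z^{2} + Z^{2}\right) - 4 = 2 Z^{2} - 4 = -4 + 2 Z^{2}$)
$u{\left(l{\left(2 \right)},14 \right)} \left(a - 38\right) = 22 \left(i \sqrt{101} - 38\right) = 22 \left(-38 + i \sqrt{101}\right) = -836 + 22 i \sqrt{101}$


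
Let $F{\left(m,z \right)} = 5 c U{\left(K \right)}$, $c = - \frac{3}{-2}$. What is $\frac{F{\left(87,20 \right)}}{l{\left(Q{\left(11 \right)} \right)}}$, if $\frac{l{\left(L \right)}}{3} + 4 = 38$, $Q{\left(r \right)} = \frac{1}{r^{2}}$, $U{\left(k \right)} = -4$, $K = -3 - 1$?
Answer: $- \frac{5}{17} \approx -0.29412$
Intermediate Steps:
$K = -4$ ($K = -3 - 1 = -4$)
$c = \frac{3}{2}$ ($c = \left(-3\right) \left(- \frac{1}{2}\right) = \frac{3}{2} \approx 1.5$)
$F{\left(m,z \right)} = -30$ ($F{\left(m,z \right)} = 5 \cdot \frac{3}{2} \left(-4\right) = \frac{15}{2} \left(-4\right) = -30$)
$Q{\left(r \right)} = \frac{1}{r^{2}}$
$l{\left(L \right)} = 102$ ($l{\left(L \right)} = -12 + 3 \cdot 38 = -12 + 114 = 102$)
$\frac{F{\left(87,20 \right)}}{l{\left(Q{\left(11 \right)} \right)}} = - \frac{30}{102} = \left(-30\right) \frac{1}{102} = - \frac{5}{17}$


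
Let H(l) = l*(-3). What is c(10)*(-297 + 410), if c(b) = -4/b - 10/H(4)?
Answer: 1469/30 ≈ 48.967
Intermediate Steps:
H(l) = -3*l
c(b) = ⅚ - 4/b (c(b) = -4/b - 10/((-3*4)) = -4/b - 10/(-12) = -4/b - 10*(-1/12) = -4/b + ⅚ = ⅚ - 4/b)
c(10)*(-297 + 410) = (⅚ - 4/10)*(-297 + 410) = (⅚ - 4*⅒)*113 = (⅚ - ⅖)*113 = (13/30)*113 = 1469/30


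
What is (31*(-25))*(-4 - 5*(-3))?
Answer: -8525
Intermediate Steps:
(31*(-25))*(-4 - 5*(-3)) = -775*(-4 + 15) = -775*11 = -8525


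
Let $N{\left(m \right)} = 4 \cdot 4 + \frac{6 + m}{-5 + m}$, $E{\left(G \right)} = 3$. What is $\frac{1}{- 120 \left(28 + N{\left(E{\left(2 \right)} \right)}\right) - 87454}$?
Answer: $- \frac{1}{92194} \approx -1.0847 \cdot 10^{-5}$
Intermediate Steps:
$N{\left(m \right)} = 16 + \frac{6 + m}{-5 + m}$
$\frac{1}{- 120 \left(28 + N{\left(E{\left(2 \right)} \right)}\right) - 87454} = \frac{1}{- 120 \left(28 + \frac{-74 + 17 \cdot 3}{-5 + 3}\right) - 87454} = \frac{1}{- 120 \left(28 + \frac{-74 + 51}{-2}\right) - 87454} = \frac{1}{- 120 \left(28 - - \frac{23}{2}\right) - 87454} = \frac{1}{- 120 \left(28 + \frac{23}{2}\right) - 87454} = \frac{1}{\left(-120\right) \frac{79}{2} - 87454} = \frac{1}{-4740 - 87454} = \frac{1}{-92194} = - \frac{1}{92194}$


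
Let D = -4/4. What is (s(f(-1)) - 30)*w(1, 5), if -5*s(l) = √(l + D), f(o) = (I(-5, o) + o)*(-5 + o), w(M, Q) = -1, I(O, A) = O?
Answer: 30 + √35/5 ≈ 31.183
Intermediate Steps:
D = -1 (D = -4*¼ = -1)
f(o) = (-5 + o)² (f(o) = (-5 + o)*(-5 + o) = (-5 + o)²)
s(l) = -√(-1 + l)/5 (s(l) = -√(l - 1)/5 = -√(-1 + l)/5)
(s(f(-1)) - 30)*w(1, 5) = (-√(-1 + (25 + (-1)² - 10*(-1)))/5 - 30)*(-1) = (-√(-1 + (25 + 1 + 10))/5 - 30)*(-1) = (-√(-1 + 36)/5 - 30)*(-1) = (-√35/5 - 30)*(-1) = (-30 - √35/5)*(-1) = 30 + √35/5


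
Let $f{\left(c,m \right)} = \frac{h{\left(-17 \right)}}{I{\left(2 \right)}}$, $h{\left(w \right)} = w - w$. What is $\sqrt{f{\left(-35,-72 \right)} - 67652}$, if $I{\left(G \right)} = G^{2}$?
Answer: $2 i \sqrt{16913} \approx 260.1 i$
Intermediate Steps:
$h{\left(w \right)} = 0$
$f{\left(c,m \right)} = 0$ ($f{\left(c,m \right)} = \frac{0}{2^{2}} = \frac{0}{4} = 0 \cdot \frac{1}{4} = 0$)
$\sqrt{f{\left(-35,-72 \right)} - 67652} = \sqrt{0 - 67652} = \sqrt{-67652} = 2 i \sqrt{16913}$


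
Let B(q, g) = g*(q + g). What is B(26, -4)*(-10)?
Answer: 880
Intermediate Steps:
B(q, g) = g*(g + q)
B(26, -4)*(-10) = -4*(-4 + 26)*(-10) = -4*22*(-10) = -88*(-10) = 880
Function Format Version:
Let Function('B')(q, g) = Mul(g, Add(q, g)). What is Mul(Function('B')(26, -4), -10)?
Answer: 880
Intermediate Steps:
Function('B')(q, g) = Mul(g, Add(g, q))
Mul(Function('B')(26, -4), -10) = Mul(Mul(-4, Add(-4, 26)), -10) = Mul(Mul(-4, 22), -10) = Mul(-88, -10) = 880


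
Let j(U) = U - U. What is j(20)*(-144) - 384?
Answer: -384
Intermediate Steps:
j(U) = 0
j(20)*(-144) - 384 = 0*(-144) - 384 = 0 - 384 = -384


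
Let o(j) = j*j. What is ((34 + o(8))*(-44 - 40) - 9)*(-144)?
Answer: 1186704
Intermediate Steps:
o(j) = j²
((34 + o(8))*(-44 - 40) - 9)*(-144) = ((34 + 8²)*(-44 - 40) - 9)*(-144) = ((34 + 64)*(-84) - 9)*(-144) = (98*(-84) - 9)*(-144) = (-8232 - 9)*(-144) = -8241*(-144) = 1186704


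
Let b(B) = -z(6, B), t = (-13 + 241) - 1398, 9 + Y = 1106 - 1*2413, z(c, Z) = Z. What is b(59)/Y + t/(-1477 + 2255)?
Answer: -746909/511924 ≈ -1.4590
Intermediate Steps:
Y = -1316 (Y = -9 + (1106 - 1*2413) = -9 + (1106 - 2413) = -9 - 1307 = -1316)
t = -1170 (t = 228 - 1398 = -1170)
b(B) = -B
b(59)/Y + t/(-1477 + 2255) = -1*59/(-1316) - 1170/(-1477 + 2255) = -59*(-1/1316) - 1170/778 = 59/1316 - 1170*1/778 = 59/1316 - 585/389 = -746909/511924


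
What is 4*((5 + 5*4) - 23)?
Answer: 8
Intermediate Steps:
4*((5 + 5*4) - 23) = 4*((5 + 20) - 23) = 4*(25 - 23) = 4*2 = 8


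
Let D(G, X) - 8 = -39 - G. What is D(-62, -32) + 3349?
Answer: 3380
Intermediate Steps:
D(G, X) = -31 - G (D(G, X) = 8 + (-39 - G) = -31 - G)
D(-62, -32) + 3349 = (-31 - 1*(-62)) + 3349 = (-31 + 62) + 3349 = 31 + 3349 = 3380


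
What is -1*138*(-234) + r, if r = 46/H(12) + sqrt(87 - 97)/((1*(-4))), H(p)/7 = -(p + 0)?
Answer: 1356241/42 - I*sqrt(10)/4 ≈ 32291.0 - 0.79057*I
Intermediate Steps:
H(p) = -7*p (H(p) = 7*(-(p + 0)) = 7*(-p) = -7*p)
r = -23/42 - I*sqrt(10)/4 (r = 46/((-7*12)) + sqrt(87 - 97)/((1*(-4))) = 46/(-84) + sqrt(-10)/(-4) = 46*(-1/84) + (I*sqrt(10))*(-1/4) = -23/42 - I*sqrt(10)/4 ≈ -0.54762 - 0.79057*I)
-1*138*(-234) + r = -1*138*(-234) + (-23/42 - I*sqrt(10)/4) = -138*(-234) + (-23/42 - I*sqrt(10)/4) = 32292 + (-23/42 - I*sqrt(10)/4) = 1356241/42 - I*sqrt(10)/4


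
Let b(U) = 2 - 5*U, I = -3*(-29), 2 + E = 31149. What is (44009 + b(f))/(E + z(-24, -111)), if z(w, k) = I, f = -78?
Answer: 6343/4462 ≈ 1.4216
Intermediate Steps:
E = 31147 (E = -2 + 31149 = 31147)
I = 87
z(w, k) = 87
(44009 + b(f))/(E + z(-24, -111)) = (44009 + (2 - 5*(-78)))/(31147 + 87) = (44009 + (2 + 390))/31234 = (44009 + 392)*(1/31234) = 44401*(1/31234) = 6343/4462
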